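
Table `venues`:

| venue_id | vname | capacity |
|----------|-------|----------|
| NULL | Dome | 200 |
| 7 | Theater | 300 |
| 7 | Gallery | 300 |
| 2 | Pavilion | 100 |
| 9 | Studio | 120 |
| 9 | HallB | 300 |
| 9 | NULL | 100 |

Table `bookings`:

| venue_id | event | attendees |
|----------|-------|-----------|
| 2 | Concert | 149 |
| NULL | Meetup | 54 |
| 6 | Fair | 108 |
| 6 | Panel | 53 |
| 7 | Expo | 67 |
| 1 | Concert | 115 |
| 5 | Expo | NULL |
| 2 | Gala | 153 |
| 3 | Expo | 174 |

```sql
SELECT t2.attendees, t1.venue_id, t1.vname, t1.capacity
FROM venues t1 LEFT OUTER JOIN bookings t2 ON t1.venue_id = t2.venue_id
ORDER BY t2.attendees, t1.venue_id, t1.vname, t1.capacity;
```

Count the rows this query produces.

8

LEFT JOIN keeps every row from `venues`; unmatched rows get NULL for `bookings`'s columns.
Matching on t1.venue_id = t2.venue_id. A NULL in a compared column never satisfies the condition.
- t1 row (venue_id=NULL): no match → kept, t2 columns NULL.
- t1 row (venue_id=7): matches 1 t2 row(s) → 1 output row(s).
- t1 row (venue_id=7): matches 1 t2 row(s) → 1 output row(s).
- t1 row (venue_id=2): matches 2 t2 row(s) → 2 output row(s).
- t1 row (venue_id=9): no match → kept, t2 columns NULL.
- t1 row (venue_id=9): no match → kept, t2 columns NULL.
- t1 row (venue_id=9): no match → kept, t2 columns NULL.
Total: 4 matched + 4 padded = 8 rows.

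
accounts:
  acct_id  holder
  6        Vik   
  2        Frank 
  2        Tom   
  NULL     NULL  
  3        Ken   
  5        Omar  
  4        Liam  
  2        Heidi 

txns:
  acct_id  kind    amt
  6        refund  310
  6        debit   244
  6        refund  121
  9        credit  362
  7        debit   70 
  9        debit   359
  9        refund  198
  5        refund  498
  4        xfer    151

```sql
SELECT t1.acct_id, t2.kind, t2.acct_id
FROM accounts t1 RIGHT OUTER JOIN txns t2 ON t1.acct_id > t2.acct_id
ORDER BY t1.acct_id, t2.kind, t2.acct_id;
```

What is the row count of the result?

10

RIGHT JOIN keeps every row from `txns`; unmatched rows get NULL for `accounts`'s columns.
Matching on t1.acct_id > t2.acct_id. A NULL in a compared column never satisfies the condition.
Matched pairs: 3; unmatched t2 rows kept: 7.
Total: 3 matched + 7 padded = 10 rows.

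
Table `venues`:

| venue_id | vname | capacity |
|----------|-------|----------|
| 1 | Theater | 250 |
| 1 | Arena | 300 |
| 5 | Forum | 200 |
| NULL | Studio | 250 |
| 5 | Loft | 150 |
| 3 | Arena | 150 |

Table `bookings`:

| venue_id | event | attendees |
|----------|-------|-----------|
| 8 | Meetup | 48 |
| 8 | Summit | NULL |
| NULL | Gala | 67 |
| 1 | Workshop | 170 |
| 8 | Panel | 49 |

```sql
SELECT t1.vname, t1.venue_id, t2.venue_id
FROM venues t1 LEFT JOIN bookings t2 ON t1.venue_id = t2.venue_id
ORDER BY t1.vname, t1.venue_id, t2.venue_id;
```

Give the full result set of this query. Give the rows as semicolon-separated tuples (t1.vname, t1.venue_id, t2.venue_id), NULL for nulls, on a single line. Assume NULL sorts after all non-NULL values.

LEFT JOIN keeps every row from `venues`; unmatched rows get NULL for `bookings`'s columns.
Matching on t1.venue_id = t2.venue_id. A NULL in a compared column never satisfies the condition.
- venue_id=1: 1 matching t2 row(s), so 1 row(s) emitted.
- venue_id=1: 1 matching t2 row(s), so 1 row(s) emitted.
- venue_id=5: no t2 row matches, row kept with t2 columns NULL.
- venue_id=NULL: no t2 row matches, row kept with t2 columns NULL.
- venue_id=5: no t2 row matches, row kept with t2 columns NULL.
- venue_id=3: no t2 row matches, row kept with t2 columns NULL.
After projecting and ordering:
t1.vname | t1.venue_id | t2.venue_id
Arena | 1 | 1
Arena | 3 | NULL
Forum | 5 | NULL
Loft | 5 | NULL
Studio | NULL | NULL
Theater | 1 | 1

(Arena, 1, 1); (Arena, 3, NULL); (Forum, 5, NULL); (Loft, 5, NULL); (Studio, NULL, NULL); (Theater, 1, 1)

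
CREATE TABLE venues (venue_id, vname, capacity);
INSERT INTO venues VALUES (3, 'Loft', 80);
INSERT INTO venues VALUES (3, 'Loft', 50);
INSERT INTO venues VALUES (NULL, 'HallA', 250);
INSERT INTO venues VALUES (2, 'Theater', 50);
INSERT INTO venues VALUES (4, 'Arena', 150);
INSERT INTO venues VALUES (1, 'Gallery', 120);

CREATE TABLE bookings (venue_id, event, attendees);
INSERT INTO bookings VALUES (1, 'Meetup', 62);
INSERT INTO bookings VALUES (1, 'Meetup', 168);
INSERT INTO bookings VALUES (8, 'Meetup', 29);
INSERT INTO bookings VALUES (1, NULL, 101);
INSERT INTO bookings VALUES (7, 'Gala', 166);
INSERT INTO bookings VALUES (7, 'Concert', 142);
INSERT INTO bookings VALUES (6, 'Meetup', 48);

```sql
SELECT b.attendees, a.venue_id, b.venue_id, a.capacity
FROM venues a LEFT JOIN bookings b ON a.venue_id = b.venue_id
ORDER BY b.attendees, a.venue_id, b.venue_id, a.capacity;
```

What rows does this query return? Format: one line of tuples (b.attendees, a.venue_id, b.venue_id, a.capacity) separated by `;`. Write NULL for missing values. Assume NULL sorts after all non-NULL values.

LEFT JOIN keeps every row from `venues`; unmatched rows get NULL for `bookings`'s columns.
Matching on a.venue_id = b.venue_id. A NULL in a compared column never satisfies the condition.
Matched pairs: 3; unmatched a rows kept: 5.

(62, 1, 1, 120); (101, 1, 1, 120); (168, 1, 1, 120); (NULL, 2, NULL, 50); (NULL, 3, NULL, 50); (NULL, 3, NULL, 80); (NULL, 4, NULL, 150); (NULL, NULL, NULL, 250)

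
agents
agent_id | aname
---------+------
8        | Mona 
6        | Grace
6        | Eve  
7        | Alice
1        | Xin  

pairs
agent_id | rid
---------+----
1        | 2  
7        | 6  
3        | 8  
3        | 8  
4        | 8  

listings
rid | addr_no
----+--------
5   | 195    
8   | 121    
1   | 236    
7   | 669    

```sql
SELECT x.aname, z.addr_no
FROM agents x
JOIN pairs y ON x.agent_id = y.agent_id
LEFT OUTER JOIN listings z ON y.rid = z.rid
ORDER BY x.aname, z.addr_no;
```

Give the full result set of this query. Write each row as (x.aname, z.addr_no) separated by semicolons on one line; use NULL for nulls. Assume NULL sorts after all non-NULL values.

Joins associate left-to-right: agents INNER JOIN pairs on agent_id gives 2 intermediate row(s).
Then LEFT JOIN `listings z` on rid: each of those 2 rows is kept; rows whose y.rid has no match in z get NULL for z's columns.

(Alice, NULL); (Xin, NULL)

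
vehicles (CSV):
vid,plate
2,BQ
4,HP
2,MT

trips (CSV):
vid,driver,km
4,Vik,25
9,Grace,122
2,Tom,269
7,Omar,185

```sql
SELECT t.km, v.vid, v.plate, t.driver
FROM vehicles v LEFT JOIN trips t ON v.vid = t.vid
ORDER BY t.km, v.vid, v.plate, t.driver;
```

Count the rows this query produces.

3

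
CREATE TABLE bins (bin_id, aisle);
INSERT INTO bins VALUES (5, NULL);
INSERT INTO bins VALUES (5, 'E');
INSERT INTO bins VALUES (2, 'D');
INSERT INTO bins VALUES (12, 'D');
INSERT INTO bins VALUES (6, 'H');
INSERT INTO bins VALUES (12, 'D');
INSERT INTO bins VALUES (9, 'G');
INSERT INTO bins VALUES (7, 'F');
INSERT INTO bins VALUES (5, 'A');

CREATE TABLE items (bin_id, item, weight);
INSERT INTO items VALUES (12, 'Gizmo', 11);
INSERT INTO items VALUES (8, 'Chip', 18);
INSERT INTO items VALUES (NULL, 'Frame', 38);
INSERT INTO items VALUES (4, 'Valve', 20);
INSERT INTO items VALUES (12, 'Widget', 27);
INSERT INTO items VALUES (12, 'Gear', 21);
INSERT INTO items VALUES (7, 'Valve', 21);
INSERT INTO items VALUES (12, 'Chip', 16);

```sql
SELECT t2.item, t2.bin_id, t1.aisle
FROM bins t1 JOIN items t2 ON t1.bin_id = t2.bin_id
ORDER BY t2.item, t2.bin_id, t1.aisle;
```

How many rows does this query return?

9

INNER JOIN keeps only pairs where the ON condition holds.
Matching on t1.bin_id = t2.bin_id. A NULL in a compared column never satisfies the condition.
Matched pairs: 9.
Total: 9 rows.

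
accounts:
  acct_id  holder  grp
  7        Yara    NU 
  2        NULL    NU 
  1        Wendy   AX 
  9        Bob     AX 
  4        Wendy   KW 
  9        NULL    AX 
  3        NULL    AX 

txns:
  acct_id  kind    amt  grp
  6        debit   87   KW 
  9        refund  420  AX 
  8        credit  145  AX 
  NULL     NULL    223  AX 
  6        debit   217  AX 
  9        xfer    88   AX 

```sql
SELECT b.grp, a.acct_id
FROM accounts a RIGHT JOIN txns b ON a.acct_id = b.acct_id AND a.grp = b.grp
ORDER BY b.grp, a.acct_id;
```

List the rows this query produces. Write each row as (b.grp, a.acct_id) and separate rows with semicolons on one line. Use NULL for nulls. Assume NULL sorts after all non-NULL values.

RIGHT JOIN keeps every row from `txns`; unmatched rows get NULL for `accounts`'s columns.
Matching on a.acct_id = b.acct_id AND a.grp = b.grp. A NULL in a compared column never satisfies the condition.
- a row (acct_id=7, grp=NU): no match.
- a row (acct_id=2, grp=NU): no match.
- a row (acct_id=1, grp=AX): no match.
- a row (acct_id=9, grp=AX): matches 2 b row(s) → 2 output row(s).
- a row (acct_id=4, grp=KW): no match.
- a row (acct_id=9, grp=AX): matches 2 b row(s) → 2 output row(s).
- a row (acct_id=3, grp=AX): no match.
- 4 row(s) from b found no a partner → padded with NULL.
After projecting and ordering:
b.grp | a.acct_id
AX | 9
AX | 9
AX | 9
AX | 9
AX | NULL
AX | NULL
AX | NULL
KW | NULL

(AX, 9); (AX, 9); (AX, 9); (AX, 9); (AX, NULL); (AX, NULL); (AX, NULL); (KW, NULL)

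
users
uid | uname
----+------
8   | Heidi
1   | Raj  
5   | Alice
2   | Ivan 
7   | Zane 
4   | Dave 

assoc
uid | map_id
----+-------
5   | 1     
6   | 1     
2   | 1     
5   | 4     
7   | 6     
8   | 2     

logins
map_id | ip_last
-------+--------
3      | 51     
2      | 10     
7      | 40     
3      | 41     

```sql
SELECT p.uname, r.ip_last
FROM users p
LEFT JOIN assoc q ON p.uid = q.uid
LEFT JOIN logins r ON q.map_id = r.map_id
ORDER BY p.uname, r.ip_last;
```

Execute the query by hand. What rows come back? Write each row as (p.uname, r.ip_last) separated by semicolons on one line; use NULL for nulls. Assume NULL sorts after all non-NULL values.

Joins associate left-to-right: users LEFT JOIN assoc on uid gives 7 intermediate row(s).
Then LEFT JOIN `logins r` on map_id: each of those 7 rows is kept; rows whose q.map_id has no match in r get NULL for r's columns.

(Alice, NULL); (Alice, NULL); (Dave, NULL); (Heidi, 10); (Ivan, NULL); (Raj, NULL); (Zane, NULL)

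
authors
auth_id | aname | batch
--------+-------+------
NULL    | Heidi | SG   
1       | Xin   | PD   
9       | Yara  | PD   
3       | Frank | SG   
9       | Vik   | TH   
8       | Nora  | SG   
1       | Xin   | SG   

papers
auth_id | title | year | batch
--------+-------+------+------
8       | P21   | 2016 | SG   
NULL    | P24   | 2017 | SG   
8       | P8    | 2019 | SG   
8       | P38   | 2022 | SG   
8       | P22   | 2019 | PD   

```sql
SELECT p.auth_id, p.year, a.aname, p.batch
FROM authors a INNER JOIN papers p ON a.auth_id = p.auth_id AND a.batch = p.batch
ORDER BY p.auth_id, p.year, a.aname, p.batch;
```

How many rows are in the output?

3

INNER JOIN keeps only pairs where the ON condition holds.
Matching on a.auth_id = p.auth_id AND a.batch = p.batch. A NULL in a compared column never satisfies the condition.
- auth_id=NULL, batch=SG: no matching p row, dropped.
- auth_id=1, batch=PD: no matching p row, dropped.
- auth_id=9, batch=PD: no matching p row, dropped.
- auth_id=3, batch=SG: no matching p row, dropped.
- auth_id=9, batch=TH: no matching p row, dropped.
- auth_id=8, batch=SG: 3 matching p row(s), so 3 row(s) emitted.
- auth_id=1, batch=SG: no matching p row, dropped.
Total: 3 rows.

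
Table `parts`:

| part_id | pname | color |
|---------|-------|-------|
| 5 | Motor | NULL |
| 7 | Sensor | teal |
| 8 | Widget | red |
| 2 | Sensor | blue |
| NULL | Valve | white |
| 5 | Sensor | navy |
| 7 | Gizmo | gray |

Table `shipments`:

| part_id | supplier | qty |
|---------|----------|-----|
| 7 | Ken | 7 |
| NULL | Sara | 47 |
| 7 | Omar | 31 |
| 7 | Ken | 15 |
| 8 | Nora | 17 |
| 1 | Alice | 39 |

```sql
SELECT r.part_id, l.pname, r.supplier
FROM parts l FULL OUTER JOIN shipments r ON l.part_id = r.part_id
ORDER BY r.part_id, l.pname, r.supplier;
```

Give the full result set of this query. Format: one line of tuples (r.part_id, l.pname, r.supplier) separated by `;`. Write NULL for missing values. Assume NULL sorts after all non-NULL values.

(1, NULL, Alice); (7, Gizmo, Ken); (7, Gizmo, Ken); (7, Gizmo, Omar); (7, Sensor, Ken); (7, Sensor, Ken); (7, Sensor, Omar); (8, Widget, Nora); (NULL, Motor, NULL); (NULL, Sensor, NULL); (NULL, Sensor, NULL); (NULL, Valve, NULL); (NULL, NULL, Sara)

FULL OUTER JOIN keeps every row from both sides; unmatched rows get NULL for the other side's columns.
Matching on l.part_id = r.part_id. A NULL in a compared column never satisfies the condition.
Matched pairs: 7; unmatched l rows kept: 4; unmatched r rows kept: 2.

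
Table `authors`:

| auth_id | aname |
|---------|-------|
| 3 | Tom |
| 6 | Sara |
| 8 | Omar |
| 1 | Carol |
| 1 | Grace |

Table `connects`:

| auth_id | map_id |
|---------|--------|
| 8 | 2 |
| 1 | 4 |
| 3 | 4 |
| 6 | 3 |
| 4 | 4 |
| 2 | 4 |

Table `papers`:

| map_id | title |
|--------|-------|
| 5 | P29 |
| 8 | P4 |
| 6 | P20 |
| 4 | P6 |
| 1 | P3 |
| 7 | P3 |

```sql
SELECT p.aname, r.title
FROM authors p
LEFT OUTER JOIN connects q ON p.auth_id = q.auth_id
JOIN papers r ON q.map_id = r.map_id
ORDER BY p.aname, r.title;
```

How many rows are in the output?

Joins associate left-to-right: authors LEFT JOIN connects on auth_id gives 5 intermediate row(s).
Then INNER JOIN `papers r` on map_id: keep only rows whose q.map_id appears in r.
Result: 3 row(s).

3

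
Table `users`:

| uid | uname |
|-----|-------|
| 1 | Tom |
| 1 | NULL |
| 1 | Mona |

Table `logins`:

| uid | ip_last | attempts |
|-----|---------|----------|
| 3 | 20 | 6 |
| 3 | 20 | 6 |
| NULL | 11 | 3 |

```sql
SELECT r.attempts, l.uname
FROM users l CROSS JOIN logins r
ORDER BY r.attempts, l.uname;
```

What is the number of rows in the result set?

9

CROSS JOIN pairs every row of `users` with every row of `logins`: 3 × 3 = 9 rows.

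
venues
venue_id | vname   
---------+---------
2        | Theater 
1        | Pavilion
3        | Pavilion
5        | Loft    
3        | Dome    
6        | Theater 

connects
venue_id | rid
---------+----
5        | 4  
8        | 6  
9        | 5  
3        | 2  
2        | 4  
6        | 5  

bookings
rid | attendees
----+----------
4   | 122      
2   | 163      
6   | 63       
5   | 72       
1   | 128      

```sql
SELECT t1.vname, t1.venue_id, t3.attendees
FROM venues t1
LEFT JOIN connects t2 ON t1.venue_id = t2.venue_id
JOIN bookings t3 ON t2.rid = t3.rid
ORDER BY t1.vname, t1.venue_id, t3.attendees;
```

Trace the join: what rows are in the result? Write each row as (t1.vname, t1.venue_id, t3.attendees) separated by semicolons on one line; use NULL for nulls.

(Dome, 3, 163); (Loft, 5, 122); (Pavilion, 3, 163); (Theater, 2, 122); (Theater, 6, 72)

Joins associate left-to-right: venues LEFT JOIN connects on venue_id gives 6 intermediate row(s).
Then INNER JOIN `bookings t3` on rid: keep only rows whose t2.rid appears in t3.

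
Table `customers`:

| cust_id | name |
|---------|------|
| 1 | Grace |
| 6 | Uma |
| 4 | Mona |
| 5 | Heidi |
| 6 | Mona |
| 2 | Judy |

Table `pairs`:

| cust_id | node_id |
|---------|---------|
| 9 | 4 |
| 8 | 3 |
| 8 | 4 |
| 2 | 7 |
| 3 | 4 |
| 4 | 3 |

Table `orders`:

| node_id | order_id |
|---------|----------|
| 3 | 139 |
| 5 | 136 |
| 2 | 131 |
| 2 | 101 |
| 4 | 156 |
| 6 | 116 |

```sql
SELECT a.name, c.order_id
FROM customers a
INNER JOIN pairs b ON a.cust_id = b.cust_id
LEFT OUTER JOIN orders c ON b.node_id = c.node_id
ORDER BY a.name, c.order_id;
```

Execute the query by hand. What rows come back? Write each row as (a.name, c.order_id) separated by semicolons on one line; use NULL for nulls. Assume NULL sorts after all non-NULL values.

(Judy, NULL); (Mona, 139)

Joins associate left-to-right: customers INNER JOIN pairs on cust_id gives 2 intermediate row(s).
Then LEFT JOIN `orders c` on node_id: each of those 2 rows is kept; rows whose b.node_id has no match in c get NULL for c's columns.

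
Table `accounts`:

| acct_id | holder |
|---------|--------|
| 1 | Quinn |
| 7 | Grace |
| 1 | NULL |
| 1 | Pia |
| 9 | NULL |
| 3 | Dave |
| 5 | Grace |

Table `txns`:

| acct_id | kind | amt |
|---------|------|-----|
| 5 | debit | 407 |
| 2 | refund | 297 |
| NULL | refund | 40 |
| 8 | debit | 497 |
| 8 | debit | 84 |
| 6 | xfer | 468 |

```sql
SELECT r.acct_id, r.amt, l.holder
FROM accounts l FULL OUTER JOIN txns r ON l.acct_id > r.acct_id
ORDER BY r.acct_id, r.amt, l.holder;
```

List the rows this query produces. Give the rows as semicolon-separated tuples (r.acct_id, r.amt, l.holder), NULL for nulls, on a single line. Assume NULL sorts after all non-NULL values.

FULL OUTER JOIN keeps every row from both sides; unmatched rows get NULL for the other side's columns.
Matching on l.acct_id > r.acct_id. A NULL in a compared column never satisfies the condition.
- l[0] acct_id=1 → no match; kept with NULLs on the r side.
- l[1] acct_id=7 → 3 match(es) in r → 3 row(s).
- l[2] acct_id=1 → no match; kept with NULLs on the r side.
- l[3] acct_id=1 → no match; kept with NULLs on the r side.
- l[4] acct_id=9 → 5 match(es) in r → 5 row(s).
- l[5] acct_id=3 → 1 match(es) in r → 1 row(s).
- l[6] acct_id=5 → 1 match(es) in r → 1 row(s).
- 1 r row(s) had no l match → kept, l columns NULL.

(2, 297, Dave); (2, 297, Grace); (2, 297, Grace); (2, 297, NULL); (5, 407, Grace); (5, 407, NULL); (6, 468, Grace); (6, 468, NULL); (8, 84, NULL); (8, 497, NULL); (NULL, 40, NULL); (NULL, NULL, Pia); (NULL, NULL, Quinn); (NULL, NULL, NULL)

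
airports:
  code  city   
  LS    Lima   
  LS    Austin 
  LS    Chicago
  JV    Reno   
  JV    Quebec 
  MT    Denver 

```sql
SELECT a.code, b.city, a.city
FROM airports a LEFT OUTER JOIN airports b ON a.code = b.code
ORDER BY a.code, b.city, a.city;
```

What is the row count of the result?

LEFT JOIN keeps every row from `airports a`; unmatched rows get NULL for `airports b`'s columns.
Matching on a.code = b.code.
Matched pairs: 14; unmatched a rows kept: 0.
Total: 14 rows.

14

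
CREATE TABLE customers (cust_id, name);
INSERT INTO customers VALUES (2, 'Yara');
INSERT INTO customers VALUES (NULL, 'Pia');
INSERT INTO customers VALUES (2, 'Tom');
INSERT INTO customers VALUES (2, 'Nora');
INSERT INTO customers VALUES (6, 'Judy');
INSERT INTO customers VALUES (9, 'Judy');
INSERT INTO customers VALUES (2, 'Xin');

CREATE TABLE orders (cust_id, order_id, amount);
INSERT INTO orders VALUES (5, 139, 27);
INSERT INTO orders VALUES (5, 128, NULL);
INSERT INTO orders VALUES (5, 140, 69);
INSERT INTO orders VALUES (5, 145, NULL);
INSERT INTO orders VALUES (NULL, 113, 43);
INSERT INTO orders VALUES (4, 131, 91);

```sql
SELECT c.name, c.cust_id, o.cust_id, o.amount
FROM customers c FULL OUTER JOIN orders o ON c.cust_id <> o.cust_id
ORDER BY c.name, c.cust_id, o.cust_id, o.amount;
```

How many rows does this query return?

FULL OUTER JOIN keeps every row from both sides; unmatched rows get NULL for the other side's columns.
Matching on c.cust_id <> o.cust_id. A NULL in a compared column never satisfies the condition.
Matched pairs: 30; unmatched c rows kept: 1; unmatched o rows kept: 1.
Total: 30 matched + 2 padded = 32 rows.

32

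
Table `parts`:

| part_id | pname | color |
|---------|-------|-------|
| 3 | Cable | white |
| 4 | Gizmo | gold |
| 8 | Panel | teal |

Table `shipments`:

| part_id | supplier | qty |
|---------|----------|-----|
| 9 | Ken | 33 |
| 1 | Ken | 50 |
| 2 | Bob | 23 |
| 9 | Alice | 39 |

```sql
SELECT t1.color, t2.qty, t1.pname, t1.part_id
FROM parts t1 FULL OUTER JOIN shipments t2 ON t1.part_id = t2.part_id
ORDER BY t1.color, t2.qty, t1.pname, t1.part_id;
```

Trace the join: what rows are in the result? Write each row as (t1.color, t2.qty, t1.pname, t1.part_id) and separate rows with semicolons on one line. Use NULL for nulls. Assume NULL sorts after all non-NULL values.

(gold, NULL, Gizmo, 4); (teal, NULL, Panel, 8); (white, NULL, Cable, 3); (NULL, 23, NULL, NULL); (NULL, 33, NULL, NULL); (NULL, 39, NULL, NULL); (NULL, 50, NULL, NULL)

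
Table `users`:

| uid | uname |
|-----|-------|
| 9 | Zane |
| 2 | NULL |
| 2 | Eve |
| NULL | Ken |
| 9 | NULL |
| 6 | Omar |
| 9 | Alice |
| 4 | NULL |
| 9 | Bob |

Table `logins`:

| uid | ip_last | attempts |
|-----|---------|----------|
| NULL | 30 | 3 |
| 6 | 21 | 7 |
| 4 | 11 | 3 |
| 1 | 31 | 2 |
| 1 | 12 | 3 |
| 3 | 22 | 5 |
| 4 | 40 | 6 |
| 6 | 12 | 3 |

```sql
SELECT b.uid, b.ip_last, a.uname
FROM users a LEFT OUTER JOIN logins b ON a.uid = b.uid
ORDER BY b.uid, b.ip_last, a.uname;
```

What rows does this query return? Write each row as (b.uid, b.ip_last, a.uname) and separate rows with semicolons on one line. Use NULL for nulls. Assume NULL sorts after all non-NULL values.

(4, 11, NULL); (4, 40, NULL); (6, 12, Omar); (6, 21, Omar); (NULL, NULL, Alice); (NULL, NULL, Bob); (NULL, NULL, Eve); (NULL, NULL, Ken); (NULL, NULL, Zane); (NULL, NULL, NULL); (NULL, NULL, NULL)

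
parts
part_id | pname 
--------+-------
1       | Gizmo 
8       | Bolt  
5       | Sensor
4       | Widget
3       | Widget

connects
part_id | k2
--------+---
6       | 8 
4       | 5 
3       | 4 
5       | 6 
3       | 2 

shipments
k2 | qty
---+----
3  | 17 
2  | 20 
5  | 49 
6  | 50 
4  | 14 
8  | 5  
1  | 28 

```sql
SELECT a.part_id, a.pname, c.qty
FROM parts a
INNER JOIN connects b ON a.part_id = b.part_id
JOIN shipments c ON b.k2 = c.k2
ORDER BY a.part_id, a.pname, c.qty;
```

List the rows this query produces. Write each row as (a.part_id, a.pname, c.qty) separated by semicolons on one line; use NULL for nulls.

Joins associate left-to-right: parts INNER JOIN connects on part_id gives 4 intermediate row(s).
Then INNER JOIN `shipments c` on k2: keep only rows whose b.k2 appears in c.

(3, Widget, 14); (3, Widget, 20); (4, Widget, 49); (5, Sensor, 50)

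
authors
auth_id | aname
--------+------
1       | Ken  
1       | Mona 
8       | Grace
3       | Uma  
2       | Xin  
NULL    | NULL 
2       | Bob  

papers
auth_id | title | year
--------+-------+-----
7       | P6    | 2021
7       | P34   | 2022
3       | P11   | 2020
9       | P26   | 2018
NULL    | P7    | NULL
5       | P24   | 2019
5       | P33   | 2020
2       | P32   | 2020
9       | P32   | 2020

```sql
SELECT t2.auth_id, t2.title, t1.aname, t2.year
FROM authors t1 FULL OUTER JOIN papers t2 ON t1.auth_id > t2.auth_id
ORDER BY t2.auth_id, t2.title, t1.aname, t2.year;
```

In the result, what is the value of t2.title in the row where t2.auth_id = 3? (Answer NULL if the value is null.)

P11

FULL OUTER JOIN keeps every row from both sides; unmatched rows get NULL for the other side's columns.
Matching on t1.auth_id > t2.auth_id. A NULL in a compared column never satisfies the condition.
Matched pairs: 7; unmatched t1 rows kept: 5; unmatched t2 rows kept: 3.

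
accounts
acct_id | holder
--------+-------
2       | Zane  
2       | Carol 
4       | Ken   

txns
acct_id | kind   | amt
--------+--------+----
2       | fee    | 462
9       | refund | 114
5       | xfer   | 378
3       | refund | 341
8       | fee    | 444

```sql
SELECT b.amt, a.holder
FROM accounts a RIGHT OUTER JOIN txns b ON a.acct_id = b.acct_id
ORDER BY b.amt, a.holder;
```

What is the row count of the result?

RIGHT JOIN keeps every row from `txns`; unmatched rows get NULL for `accounts`'s columns.
Matching on a.acct_id = b.acct_id.
- acct_id=2: 1 matching b row(s), so 1 row(s) emitted.
- acct_id=2: 1 matching b row(s), so 1 row(s) emitted.
- acct_id=4: no matching b row.
- plus 4 unmatched b row(s), each kept with NULL a columns.
Total: 2 matched + 4 padded = 6 rows.

6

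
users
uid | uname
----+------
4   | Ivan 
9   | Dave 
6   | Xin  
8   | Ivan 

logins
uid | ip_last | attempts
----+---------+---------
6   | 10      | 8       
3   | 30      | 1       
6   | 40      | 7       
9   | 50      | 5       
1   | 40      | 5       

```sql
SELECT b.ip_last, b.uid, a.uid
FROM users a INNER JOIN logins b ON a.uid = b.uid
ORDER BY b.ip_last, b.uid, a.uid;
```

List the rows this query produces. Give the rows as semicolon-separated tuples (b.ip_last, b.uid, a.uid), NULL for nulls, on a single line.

(10, 6, 6); (40, 6, 6); (50, 9, 9)

INNER JOIN keeps only pairs where the ON condition holds.
Matching on a.uid = b.uid.
- a[0] uid=4 → no match; dropped.
- a[1] uid=9 → 1 match(es) in b → 1 row(s).
- a[2] uid=6 → 2 match(es) in b → 2 row(s).
- a[3] uid=8 → no match; dropped.
After projecting and ordering:
b.ip_last | b.uid | a.uid
10 | 6 | 6
40 | 6 | 6
50 | 9 | 9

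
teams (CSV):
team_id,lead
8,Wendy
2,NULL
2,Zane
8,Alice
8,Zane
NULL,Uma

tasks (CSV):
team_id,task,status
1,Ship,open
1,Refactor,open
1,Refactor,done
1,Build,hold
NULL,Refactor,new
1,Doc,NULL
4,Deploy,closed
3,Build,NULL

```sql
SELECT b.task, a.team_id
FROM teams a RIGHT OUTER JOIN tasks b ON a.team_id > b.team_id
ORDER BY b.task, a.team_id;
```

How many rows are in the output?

RIGHT JOIN keeps every row from `tasks`; unmatched rows get NULL for `teams`'s columns.
Matching on a.team_id > b.team_id. A NULL in a compared column never satisfies the condition.
- a[0] team_id=8 → 7 match(es) in b → 7 row(s).
- a[1] team_id=2 → 5 match(es) in b → 5 row(s).
- a[2] team_id=2 → 5 match(es) in b → 5 row(s).
- a[3] team_id=8 → 7 match(es) in b → 7 row(s).
- a[4] team_id=8 → 7 match(es) in b → 7 row(s).
- a[5] team_id=NULL → no match.
- 1 row(s) from b found no a partner → padded with NULL.
Total: 31 matched + 1 padded = 32 rows.

32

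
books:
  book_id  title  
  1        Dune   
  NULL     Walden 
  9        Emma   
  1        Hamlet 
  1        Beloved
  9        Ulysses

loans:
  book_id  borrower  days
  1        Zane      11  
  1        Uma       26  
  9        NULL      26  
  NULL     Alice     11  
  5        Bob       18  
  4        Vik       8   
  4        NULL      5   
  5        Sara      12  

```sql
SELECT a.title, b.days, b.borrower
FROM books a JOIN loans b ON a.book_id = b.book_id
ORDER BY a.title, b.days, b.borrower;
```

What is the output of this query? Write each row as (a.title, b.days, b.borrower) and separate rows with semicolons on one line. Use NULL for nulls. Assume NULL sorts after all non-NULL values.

(Beloved, 11, Zane); (Beloved, 26, Uma); (Dune, 11, Zane); (Dune, 26, Uma); (Emma, 26, NULL); (Hamlet, 11, Zane); (Hamlet, 26, Uma); (Ulysses, 26, NULL)

INNER JOIN keeps only pairs where the ON condition holds.
Matching on a.book_id = b.book_id. A NULL in a compared column never satisfies the condition.
Matched pairs: 8.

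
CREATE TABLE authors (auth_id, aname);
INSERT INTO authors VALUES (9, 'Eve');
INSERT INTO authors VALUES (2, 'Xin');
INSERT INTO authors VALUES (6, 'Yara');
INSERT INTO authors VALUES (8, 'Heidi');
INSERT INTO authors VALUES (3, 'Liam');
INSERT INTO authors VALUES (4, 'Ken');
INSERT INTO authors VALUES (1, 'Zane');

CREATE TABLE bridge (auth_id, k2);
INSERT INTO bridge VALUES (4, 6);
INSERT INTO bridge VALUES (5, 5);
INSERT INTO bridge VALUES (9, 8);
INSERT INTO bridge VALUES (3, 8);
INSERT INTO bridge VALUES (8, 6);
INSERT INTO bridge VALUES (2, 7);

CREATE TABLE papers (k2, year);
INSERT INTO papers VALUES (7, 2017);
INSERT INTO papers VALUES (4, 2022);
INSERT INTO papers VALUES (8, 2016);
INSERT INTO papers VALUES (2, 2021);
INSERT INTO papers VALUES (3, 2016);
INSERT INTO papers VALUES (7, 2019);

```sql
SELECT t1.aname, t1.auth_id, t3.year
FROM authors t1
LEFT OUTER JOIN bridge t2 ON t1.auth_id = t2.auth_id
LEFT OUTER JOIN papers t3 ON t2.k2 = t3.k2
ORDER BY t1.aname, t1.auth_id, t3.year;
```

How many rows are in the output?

8

Step 1 — t1 LEFT JOIN t2 on auth_id → 7 row(s).
Then LEFT JOIN `papers t3` on k2: each of those 7 rows is kept; rows whose t2.k2 has no match in t3 get NULL for t3's columns.
Result: 8 row(s).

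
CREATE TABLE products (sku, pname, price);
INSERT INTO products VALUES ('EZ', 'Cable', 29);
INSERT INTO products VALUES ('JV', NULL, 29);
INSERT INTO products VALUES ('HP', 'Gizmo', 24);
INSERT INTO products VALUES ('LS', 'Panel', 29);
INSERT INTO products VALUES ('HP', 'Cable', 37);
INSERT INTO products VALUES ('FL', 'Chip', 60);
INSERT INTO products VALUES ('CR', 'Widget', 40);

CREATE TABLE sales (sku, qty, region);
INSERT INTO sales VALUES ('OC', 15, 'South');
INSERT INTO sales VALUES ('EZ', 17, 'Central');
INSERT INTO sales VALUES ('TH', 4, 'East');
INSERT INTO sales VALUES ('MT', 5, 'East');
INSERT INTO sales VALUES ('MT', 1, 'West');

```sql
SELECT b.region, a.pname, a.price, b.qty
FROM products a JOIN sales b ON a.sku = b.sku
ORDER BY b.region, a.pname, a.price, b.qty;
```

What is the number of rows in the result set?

INNER JOIN keeps only pairs where the ON condition holds.
Matching on a.sku = b.sku.
- a[0] sku=EZ → 1 match(es) in b → 1 row(s).
- a[1] sku=JV → no match; dropped.
- a[2] sku=HP → no match; dropped.
- a[3] sku=LS → no match; dropped.
- a[4] sku=HP → no match; dropped.
- a[5] sku=FL → no match; dropped.
- a[6] sku=CR → no match; dropped.
Total: 1 rows.

1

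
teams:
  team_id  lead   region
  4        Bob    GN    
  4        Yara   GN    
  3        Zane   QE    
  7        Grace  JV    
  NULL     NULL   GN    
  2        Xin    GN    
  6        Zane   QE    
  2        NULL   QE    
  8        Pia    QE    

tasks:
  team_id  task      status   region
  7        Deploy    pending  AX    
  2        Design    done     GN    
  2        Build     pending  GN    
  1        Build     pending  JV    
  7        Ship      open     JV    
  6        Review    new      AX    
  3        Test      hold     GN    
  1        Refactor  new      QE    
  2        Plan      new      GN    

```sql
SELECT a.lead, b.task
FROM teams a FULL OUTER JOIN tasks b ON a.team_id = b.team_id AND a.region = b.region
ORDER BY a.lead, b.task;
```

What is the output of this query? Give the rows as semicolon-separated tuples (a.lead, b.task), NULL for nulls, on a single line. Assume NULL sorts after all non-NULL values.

(Bob, NULL); (Grace, Ship); (Pia, NULL); (Xin, Build); (Xin, Design); (Xin, Plan); (Yara, NULL); (Zane, NULL); (Zane, NULL); (NULL, Build); (NULL, Deploy); (NULL, Refactor); (NULL, Review); (NULL, Test); (NULL, NULL); (NULL, NULL)

FULL OUTER JOIN keeps every row from both sides; unmatched rows get NULL for the other side's columns.
Matching on a.team_id = b.team_id AND a.region = b.region. A NULL in a compared column never satisfies the condition.
- a[0] team_id=4, region=GN → no match; kept with NULLs on the b side.
- a[1] team_id=4, region=GN → no match; kept with NULLs on the b side.
- a[2] team_id=3, region=QE → no match; kept with NULLs on the b side.
- a[3] team_id=7, region=JV → 1 match(es) in b → 1 row(s).
- a[4] team_id=NULL, region=GN → no match; kept with NULLs on the b side.
- a[5] team_id=2, region=GN → 3 match(es) in b → 3 row(s).
- a[6] team_id=6, region=QE → no match; kept with NULLs on the b side.
- a[7] team_id=2, region=QE → no match; kept with NULLs on the b side.
- a[8] team_id=8, region=QE → no match; kept with NULLs on the b side.
- 5 row(s) from b found no a partner → padded with NULL.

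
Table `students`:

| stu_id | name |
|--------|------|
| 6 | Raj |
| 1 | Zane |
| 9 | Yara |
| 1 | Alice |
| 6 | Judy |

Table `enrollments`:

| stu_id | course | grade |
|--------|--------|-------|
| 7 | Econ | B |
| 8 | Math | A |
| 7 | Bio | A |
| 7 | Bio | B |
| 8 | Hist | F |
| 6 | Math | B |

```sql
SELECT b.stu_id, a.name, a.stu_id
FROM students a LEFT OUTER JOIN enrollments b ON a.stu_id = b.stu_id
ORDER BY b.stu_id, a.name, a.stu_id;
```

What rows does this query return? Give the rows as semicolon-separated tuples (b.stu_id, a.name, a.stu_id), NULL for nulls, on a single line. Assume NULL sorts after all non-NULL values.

LEFT JOIN keeps every row from `students`; unmatched rows get NULL for `enrollments`'s columns.
Matching on a.stu_id = b.stu_id.
- a[0] stu_id=6 → 1 match(es) in b → 1 row(s).
- a[1] stu_id=1 → no match; kept with NULLs on the b side.
- a[2] stu_id=9 → no match; kept with NULLs on the b side.
- a[3] stu_id=1 → no match; kept with NULLs on the b side.
- a[4] stu_id=6 → 1 match(es) in b → 1 row(s).
After projecting and ordering:
b.stu_id | a.name | a.stu_id
6 | Judy | 6
6 | Raj | 6
NULL | Alice | 1
NULL | Yara | 9
NULL | Zane | 1

(6, Judy, 6); (6, Raj, 6); (NULL, Alice, 1); (NULL, Yara, 9); (NULL, Zane, 1)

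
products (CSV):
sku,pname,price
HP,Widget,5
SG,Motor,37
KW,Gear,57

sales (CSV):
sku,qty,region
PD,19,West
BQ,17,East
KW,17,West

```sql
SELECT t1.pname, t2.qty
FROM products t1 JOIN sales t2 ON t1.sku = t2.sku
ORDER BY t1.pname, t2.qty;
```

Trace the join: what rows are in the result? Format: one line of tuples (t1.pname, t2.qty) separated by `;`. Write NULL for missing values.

INNER JOIN keeps only pairs where the ON condition holds.
Matching on t1.sku = t2.sku.
- t1 (sku=HP) has no partner → excluded.
- t1 (sku=SG) has no partner → excluded.
- t1 (sku=KW) pairs with 1 row(s) of t2.
After projecting and ordering:
t1.pname | t2.qty
Gear | 17

(Gear, 17)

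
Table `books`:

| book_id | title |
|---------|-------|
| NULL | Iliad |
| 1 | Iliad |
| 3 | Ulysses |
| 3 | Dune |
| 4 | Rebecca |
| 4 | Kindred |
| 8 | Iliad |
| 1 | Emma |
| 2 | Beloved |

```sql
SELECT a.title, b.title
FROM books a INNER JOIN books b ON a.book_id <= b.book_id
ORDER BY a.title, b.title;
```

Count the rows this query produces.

39

INNER JOIN keeps only pairs where the ON condition holds.
Matching on a.book_id <= b.book_id. A NULL in a compared column never satisfies the condition.
- book_id=NULL: no matching b row, dropped.
- book_id=1: 8 matching b row(s), so 8 row(s) emitted.
- book_id=3: 5 matching b row(s), so 5 row(s) emitted.
- book_id=3: 5 matching b row(s), so 5 row(s) emitted.
- book_id=4: 3 matching b row(s), so 3 row(s) emitted.
- book_id=4: 3 matching b row(s), so 3 row(s) emitted.
- book_id=8: 1 matching b row(s), so 1 row(s) emitted.
- book_id=1: 8 matching b row(s), so 8 row(s) emitted.
- book_id=2: 6 matching b row(s), so 6 row(s) emitted.
Total: 39 rows.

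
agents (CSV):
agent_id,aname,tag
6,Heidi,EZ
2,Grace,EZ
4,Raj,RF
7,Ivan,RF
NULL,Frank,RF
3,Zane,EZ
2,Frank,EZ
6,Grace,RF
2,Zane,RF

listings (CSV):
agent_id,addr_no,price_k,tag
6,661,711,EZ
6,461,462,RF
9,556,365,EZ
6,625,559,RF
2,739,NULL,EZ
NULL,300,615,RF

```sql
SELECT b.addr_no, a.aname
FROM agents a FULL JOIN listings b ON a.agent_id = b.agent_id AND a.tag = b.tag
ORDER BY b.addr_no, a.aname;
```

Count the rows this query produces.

FULL OUTER JOIN keeps every row from both sides; unmatched rows get NULL for the other side's columns.
Matching on a.agent_id = b.agent_id AND a.tag = b.tag. A NULL in a compared column never satisfies the condition.
- a[0] agent_id=6, tag=EZ → 1 match(es) in b → 1 row(s).
- a[1] agent_id=2, tag=EZ → 1 match(es) in b → 1 row(s).
- a[2] agent_id=4, tag=RF → no match; kept with NULLs on the b side.
- a[3] agent_id=7, tag=RF → no match; kept with NULLs on the b side.
- a[4] agent_id=NULL, tag=RF → no match; kept with NULLs on the b side.
- a[5] agent_id=3, tag=EZ → no match; kept with NULLs on the b side.
- a[6] agent_id=2, tag=EZ → 1 match(es) in b → 1 row(s).
- a[7] agent_id=6, tag=RF → 2 match(es) in b → 2 row(s).
- a[8] agent_id=2, tag=RF → no match; kept with NULLs on the b side.
- 2 row(s) from b found no a partner → padded with NULL.
Total: 5 matched + 7 padded = 12 rows.

12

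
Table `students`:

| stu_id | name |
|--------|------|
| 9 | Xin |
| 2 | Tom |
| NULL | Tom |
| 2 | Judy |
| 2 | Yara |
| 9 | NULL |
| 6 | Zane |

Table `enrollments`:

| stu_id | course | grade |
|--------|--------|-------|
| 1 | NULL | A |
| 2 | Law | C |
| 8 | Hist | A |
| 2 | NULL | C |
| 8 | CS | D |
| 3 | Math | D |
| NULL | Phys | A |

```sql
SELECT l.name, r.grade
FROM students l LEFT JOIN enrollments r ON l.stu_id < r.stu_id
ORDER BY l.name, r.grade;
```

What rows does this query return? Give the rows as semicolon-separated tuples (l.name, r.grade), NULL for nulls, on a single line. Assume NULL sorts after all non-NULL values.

(Judy, A); (Judy, D); (Judy, D); (Tom, A); (Tom, D); (Tom, D); (Tom, NULL); (Xin, NULL); (Yara, A); (Yara, D); (Yara, D); (Zane, A); (Zane, D); (NULL, NULL)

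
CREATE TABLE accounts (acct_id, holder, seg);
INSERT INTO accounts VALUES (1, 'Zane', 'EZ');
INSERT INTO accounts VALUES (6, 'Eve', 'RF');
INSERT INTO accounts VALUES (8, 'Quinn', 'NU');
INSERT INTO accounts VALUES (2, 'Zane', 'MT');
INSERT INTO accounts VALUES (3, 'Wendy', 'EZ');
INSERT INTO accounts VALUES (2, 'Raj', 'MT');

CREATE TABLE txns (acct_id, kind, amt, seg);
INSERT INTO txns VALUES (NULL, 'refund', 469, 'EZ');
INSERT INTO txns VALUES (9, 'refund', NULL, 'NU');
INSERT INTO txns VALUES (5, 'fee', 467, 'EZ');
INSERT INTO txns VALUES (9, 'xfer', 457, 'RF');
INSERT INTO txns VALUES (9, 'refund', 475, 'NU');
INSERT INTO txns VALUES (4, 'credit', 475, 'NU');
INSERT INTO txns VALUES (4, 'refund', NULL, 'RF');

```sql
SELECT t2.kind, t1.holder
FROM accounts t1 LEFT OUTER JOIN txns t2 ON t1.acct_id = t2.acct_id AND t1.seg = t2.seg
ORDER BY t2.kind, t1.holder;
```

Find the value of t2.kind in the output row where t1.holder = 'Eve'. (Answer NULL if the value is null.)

LEFT JOIN keeps every row from `accounts`; unmatched rows get NULL for `txns`'s columns.
Matching on t1.acct_id = t2.acct_id AND t1.seg = t2.seg. A NULL in a compared column never satisfies the condition.
Matched pairs: 0; unmatched t1 rows kept: 6.

NULL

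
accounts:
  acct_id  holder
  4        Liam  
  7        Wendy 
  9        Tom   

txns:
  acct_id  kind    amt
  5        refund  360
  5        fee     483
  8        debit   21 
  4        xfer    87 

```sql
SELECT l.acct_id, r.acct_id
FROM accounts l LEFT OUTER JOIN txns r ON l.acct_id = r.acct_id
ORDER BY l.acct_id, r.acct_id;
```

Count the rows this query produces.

3

LEFT JOIN keeps every row from `accounts`; unmatched rows get NULL for `txns`'s columns.
Matching on l.acct_id = r.acct_id.
Matched pairs: 1; unmatched l rows kept: 2.
Total: 1 matched + 2 padded = 3 rows.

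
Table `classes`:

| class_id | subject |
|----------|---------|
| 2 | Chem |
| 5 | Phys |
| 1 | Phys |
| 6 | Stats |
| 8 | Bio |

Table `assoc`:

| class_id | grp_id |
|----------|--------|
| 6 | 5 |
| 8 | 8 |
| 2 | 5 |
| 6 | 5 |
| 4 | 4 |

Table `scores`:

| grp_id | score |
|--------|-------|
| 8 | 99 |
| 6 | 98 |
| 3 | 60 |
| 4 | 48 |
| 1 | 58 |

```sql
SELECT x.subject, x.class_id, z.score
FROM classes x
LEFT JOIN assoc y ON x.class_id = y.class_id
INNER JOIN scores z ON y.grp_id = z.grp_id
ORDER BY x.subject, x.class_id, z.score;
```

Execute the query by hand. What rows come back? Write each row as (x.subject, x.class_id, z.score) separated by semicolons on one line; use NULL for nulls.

(Bio, 8, 99)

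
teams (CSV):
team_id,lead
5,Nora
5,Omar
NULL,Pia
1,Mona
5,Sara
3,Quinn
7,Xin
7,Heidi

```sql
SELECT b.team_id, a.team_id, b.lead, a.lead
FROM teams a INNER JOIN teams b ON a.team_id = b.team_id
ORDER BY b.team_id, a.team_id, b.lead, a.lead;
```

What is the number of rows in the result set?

INNER JOIN keeps only pairs where the ON condition holds.
Matching on a.team_id = b.team_id. A NULL in a compared column never satisfies the condition.
- a row (team_id=5): matches 3 b row(s) → 3 output row(s).
- a row (team_id=5): matches 3 b row(s) → 3 output row(s).
- a row (team_id=NULL): no match → dropped.
- a row (team_id=1): matches 1 b row(s) → 1 output row(s).
- a row (team_id=5): matches 3 b row(s) → 3 output row(s).
- a row (team_id=3): matches 1 b row(s) → 1 output row(s).
- a row (team_id=7): matches 2 b row(s) → 2 output row(s).
- a row (team_id=7): matches 2 b row(s) → 2 output row(s).
Total: 15 rows.

15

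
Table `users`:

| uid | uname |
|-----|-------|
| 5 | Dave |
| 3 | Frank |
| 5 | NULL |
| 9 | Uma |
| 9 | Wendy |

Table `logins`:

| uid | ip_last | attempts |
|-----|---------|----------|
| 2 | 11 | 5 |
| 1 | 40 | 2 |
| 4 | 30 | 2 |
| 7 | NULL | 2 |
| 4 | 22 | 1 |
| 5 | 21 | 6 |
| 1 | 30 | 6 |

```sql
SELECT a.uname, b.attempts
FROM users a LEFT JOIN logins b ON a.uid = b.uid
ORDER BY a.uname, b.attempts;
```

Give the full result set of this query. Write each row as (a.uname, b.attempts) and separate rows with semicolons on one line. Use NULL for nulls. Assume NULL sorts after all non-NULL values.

(Dave, 6); (Frank, NULL); (Uma, NULL); (Wendy, NULL); (NULL, 6)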